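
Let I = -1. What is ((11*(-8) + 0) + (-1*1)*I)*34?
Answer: -2958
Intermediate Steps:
((11*(-8) + 0) + (-1*1)*I)*34 = ((11*(-8) + 0) - 1*1*(-1))*34 = ((-88 + 0) - 1*(-1))*34 = (-88 + 1)*34 = -87*34 = -2958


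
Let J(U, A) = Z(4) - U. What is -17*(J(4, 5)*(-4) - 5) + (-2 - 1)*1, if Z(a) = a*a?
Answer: 898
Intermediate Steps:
Z(a) = a²
J(U, A) = 16 - U (J(U, A) = 4² - U = 16 - U)
-17*(J(4, 5)*(-4) - 5) + (-2 - 1)*1 = -17*((16 - 1*4)*(-4) - 5) + (-2 - 1)*1 = -17*((16 - 4)*(-4) - 5) - 3*1 = -17*(12*(-4) - 5) - 3 = -17*(-48 - 5) - 3 = -17*(-53) - 3 = 901 - 3 = 898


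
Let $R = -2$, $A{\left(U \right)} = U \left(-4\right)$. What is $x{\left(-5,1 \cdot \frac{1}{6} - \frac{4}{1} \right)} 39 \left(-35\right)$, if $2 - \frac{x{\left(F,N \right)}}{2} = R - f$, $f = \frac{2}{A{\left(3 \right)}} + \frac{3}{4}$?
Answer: $- \frac{25025}{2} \approx -12513.0$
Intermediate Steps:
$A{\left(U \right)} = - 4 U$
$f = \frac{7}{12}$ ($f = \frac{2}{\left(-4\right) 3} + \frac{3}{4} = \frac{2}{-12} + 3 \cdot \frac{1}{4} = 2 \left(- \frac{1}{12}\right) + \frac{3}{4} = - \frac{1}{6} + \frac{3}{4} = \frac{7}{12} \approx 0.58333$)
$x{\left(F,N \right)} = \frac{55}{6}$ ($x{\left(F,N \right)} = 4 - 2 \left(-2 - \frac{7}{12}\right) = 4 - - \frac{31}{6} = 4 + \frac{31}{6} = \frac{55}{6}$)
$x{\left(-5,1 \cdot \frac{1}{6} - \frac{4}{1} \right)} 39 \left(-35\right) = \frac{55}{6} \cdot 39 \left(-35\right) = \frac{715}{2} \left(-35\right) = - \frac{25025}{2}$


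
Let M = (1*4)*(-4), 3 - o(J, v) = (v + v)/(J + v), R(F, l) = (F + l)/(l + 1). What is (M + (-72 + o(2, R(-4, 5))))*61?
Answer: -67527/13 ≈ -5194.4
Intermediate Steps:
R(F, l) = (F + l)/(1 + l)
o(J, v) = 3 - 2*v/(J + v) (o(J, v) = 3 - (v + v)/(J + v) = 3 - 2*v/(J + v))
M = -16 (M = 4*(-4) = -16)
(M + (-72 + o(2, R(-4, 5))))*61 = (-16 + (-72 + ((-4 + 5)/(1 + 5) + 3*2)/(2 + (-4 + 5)/(1 + 5))))*61 = (-16 + (-72 + (1/6 + 6)/(2 + 1/6)))*61 = (-16 + (-72 + ((⅙)*1 + 6)/(2 + (⅙)*1)))*61 = (-16 + (-72 + (⅙ + 6)/(2 + ⅙)))*61 = (-16 + (-72 + (37/6)/(13/6)))*61 = (-16 + (-72 + (6/13)*(37/6)))*61 = (-16 + (-72 + 37/13))*61 = (-16 - 899/13)*61 = -1107/13*61 = -67527/13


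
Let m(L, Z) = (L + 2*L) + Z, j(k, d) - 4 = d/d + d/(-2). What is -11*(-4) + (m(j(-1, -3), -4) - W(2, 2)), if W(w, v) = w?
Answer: 115/2 ≈ 57.500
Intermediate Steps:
j(k, d) = 5 - d/2 (j(k, d) = 4 + (d/d + d/(-2)) = 4 + (1 + d*(-½)) = 4 + (1 - d/2) = 5 - d/2)
m(L, Z) = Z + 3*L (m(L, Z) = 3*L + Z = Z + 3*L)
-11*(-4) + (m(j(-1, -3), -4) - W(2, 2)) = -11*(-4) + ((-4 + 3*(5 - ½*(-3))) - 1*2) = 44 + ((-4 + 3*(5 + 3/2)) - 2) = 44 + ((-4 + 3*(13/2)) - 2) = 44 + ((-4 + 39/2) - 2) = 44 + (31/2 - 2) = 44 + 27/2 = 115/2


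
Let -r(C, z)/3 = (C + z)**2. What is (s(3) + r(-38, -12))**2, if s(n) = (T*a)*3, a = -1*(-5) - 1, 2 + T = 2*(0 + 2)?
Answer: 55890576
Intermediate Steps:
T = 2 (T = -2 + 2*(0 + 2) = -2 + 2*2 = -2 + 4 = 2)
a = 4 (a = 5 - 1 = 4)
s(n) = 24 (s(n) = (2*4)*3 = 8*3 = 24)
r(C, z) = -3*(C + z)**2
(s(3) + r(-38, -12))**2 = (24 - 3*(-38 - 12)**2)**2 = (24 - 3*(-50)**2)**2 = (24 - 3*2500)**2 = (24 - 7500)**2 = (-7476)**2 = 55890576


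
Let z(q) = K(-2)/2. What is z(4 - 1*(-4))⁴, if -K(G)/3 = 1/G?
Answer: 81/256 ≈ 0.31641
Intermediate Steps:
K(G) = -3/G
z(q) = ¾ (z(q) = -3/(-2)/2 = -3*(-½)*(½) = (3/2)*(½) = ¾)
z(4 - 1*(-4))⁴ = (¾)⁴ = 81/256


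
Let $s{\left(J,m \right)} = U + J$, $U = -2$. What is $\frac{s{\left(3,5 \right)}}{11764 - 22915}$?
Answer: $- \frac{1}{11151} \approx -8.9678 \cdot 10^{-5}$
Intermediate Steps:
$s{\left(J,m \right)} = -2 + J$
$\frac{s{\left(3,5 \right)}}{11764 - 22915} = \frac{-2 + 3}{11764 - 22915} = 1 \frac{1}{-11151} = 1 \left(- \frac{1}{11151}\right) = - \frac{1}{11151}$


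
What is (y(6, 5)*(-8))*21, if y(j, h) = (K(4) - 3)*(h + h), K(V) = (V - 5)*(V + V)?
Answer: 18480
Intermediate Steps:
K(V) = 2*V*(-5 + V) (K(V) = (-5 + V)*(2*V) = 2*V*(-5 + V))
y(j, h) = -22*h (y(j, h) = (2*4*(-5 + 4) - 3)*(h + h) = (2*4*(-1) - 3)*(2*h) = (-8 - 3)*(2*h) = -22*h)
(y(6, 5)*(-8))*21 = (-22*5*(-8))*21 = -110*(-8)*21 = 880*21 = 18480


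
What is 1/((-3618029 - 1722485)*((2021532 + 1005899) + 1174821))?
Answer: -1/22442185637528 ≈ -4.4559e-14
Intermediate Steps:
1/((-3618029 - 1722485)*((2021532 + 1005899) + 1174821)) = 1/(-5340514*(3027431 + 1174821)) = 1/(-5340514*4202252) = 1/(-22442185637528) = -1/22442185637528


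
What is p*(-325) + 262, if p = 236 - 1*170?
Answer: -21188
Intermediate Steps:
p = 66 (p = 236 - 170 = 66)
p*(-325) + 262 = 66*(-325) + 262 = -21450 + 262 = -21188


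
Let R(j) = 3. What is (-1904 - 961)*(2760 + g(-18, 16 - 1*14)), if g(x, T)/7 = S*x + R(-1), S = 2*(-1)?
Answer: -8689545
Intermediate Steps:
S = -2
g(x, T) = 21 - 14*x (g(x, T) = 7*(-2*x + 3) = 7*(3 - 2*x) = 21 - 14*x)
(-1904 - 961)*(2760 + g(-18, 16 - 1*14)) = (-1904 - 961)*(2760 + (21 - 14*(-18))) = -2865*(2760 + (21 + 252)) = -2865*(2760 + 273) = -2865*3033 = -8689545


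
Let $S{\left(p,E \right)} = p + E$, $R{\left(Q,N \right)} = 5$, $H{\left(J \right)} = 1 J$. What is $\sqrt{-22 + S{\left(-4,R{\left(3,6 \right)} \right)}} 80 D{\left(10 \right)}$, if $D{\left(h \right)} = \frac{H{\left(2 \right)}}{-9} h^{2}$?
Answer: $- \frac{16000 i \sqrt{21}}{9} \approx - 8146.8 i$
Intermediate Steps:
$H{\left(J \right)} = J$
$S{\left(p,E \right)} = E + p$
$D{\left(h \right)} = - \frac{2 h^{2}}{9}$ ($D{\left(h \right)} = \frac{2}{-9} h^{2} = 2 \left(- \frac{1}{9}\right) h^{2} = - \frac{2 h^{2}}{9}$)
$\sqrt{-22 + S{\left(-4,R{\left(3,6 \right)} \right)}} 80 D{\left(10 \right)} = \sqrt{-22 + \left(5 - 4\right)} 80 \left(- \frac{2 \cdot 10^{2}}{9}\right) = \sqrt{-22 + 1} \cdot 80 \left(\left(- \frac{2}{9}\right) 100\right) = \sqrt{-21} \cdot 80 \left(- \frac{200}{9}\right) = i \sqrt{21} \cdot 80 \left(- \frac{200}{9}\right) = 80 i \sqrt{21} \left(- \frac{200}{9}\right) = - \frac{16000 i \sqrt{21}}{9}$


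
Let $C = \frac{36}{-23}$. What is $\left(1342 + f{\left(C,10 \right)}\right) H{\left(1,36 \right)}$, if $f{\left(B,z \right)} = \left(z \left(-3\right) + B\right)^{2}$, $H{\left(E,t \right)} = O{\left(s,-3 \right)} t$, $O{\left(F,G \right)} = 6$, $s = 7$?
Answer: $\frac{267190704}{529} \approx 5.0509 \cdot 10^{5}$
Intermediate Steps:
$C = - \frac{36}{23}$ ($C = 36 \left(- \frac{1}{23}\right) = - \frac{36}{23} \approx -1.5652$)
$H{\left(E,t \right)} = 6 t$
$f{\left(B,z \right)} = \left(B - 3 z\right)^{2}$ ($f{\left(B,z \right)} = \left(- 3 z + B\right)^{2} = \left(B - 3 z\right)^{2}$)
$\left(1342 + f{\left(C,10 \right)}\right) H{\left(1,36 \right)} = \left(1342 + \left(- \frac{36}{23} - 30\right)^{2}\right) 6 \cdot 36 = \left(1342 + \left(- \frac{36}{23} - 30\right)^{2}\right) 216 = \left(1342 + \left(- \frac{726}{23}\right)^{2}\right) 216 = \left(1342 + \frac{527076}{529}\right) 216 = \frac{1236994}{529} \cdot 216 = \frac{267190704}{529}$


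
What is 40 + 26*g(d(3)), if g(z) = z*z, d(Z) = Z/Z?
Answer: 66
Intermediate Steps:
d(Z) = 1
g(z) = z²
40 + 26*g(d(3)) = 40 + 26*1² = 40 + 26*1 = 40 + 26 = 66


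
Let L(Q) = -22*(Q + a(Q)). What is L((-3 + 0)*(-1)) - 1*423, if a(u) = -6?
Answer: -357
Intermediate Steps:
L(Q) = 132 - 22*Q (L(Q) = -22*(Q - 6) = -22*(-6 + Q) = 132 - 22*Q)
L((-3 + 0)*(-1)) - 1*423 = (132 - 22*(-3 + 0)*(-1)) - 1*423 = (132 - (-66)*(-1)) - 423 = (132 - 22*3) - 423 = (132 - 66) - 423 = 66 - 423 = -357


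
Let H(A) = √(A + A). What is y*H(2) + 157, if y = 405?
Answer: 967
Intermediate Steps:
H(A) = √2*√A (H(A) = √(2*A) = √2*√A)
y*H(2) + 157 = 405*(√2*√2) + 157 = 405*2 + 157 = 810 + 157 = 967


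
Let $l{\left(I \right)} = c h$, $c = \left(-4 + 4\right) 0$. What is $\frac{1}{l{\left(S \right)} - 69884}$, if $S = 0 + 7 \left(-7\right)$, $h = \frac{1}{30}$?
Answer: $- \frac{1}{69884} \approx -1.4309 \cdot 10^{-5}$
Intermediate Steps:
$c = 0$ ($c = 0 \cdot 0 = 0$)
$h = \frac{1}{30} \approx 0.033333$
$S = -49$ ($S = 0 - 49 = -49$)
$l{\left(I \right)} = 0$ ($l{\left(I \right)} = 0 \cdot \frac{1}{30} = 0$)
$\frac{1}{l{\left(S \right)} - 69884} = \frac{1}{0 - 69884} = \frac{1}{-69884} = - \frac{1}{69884}$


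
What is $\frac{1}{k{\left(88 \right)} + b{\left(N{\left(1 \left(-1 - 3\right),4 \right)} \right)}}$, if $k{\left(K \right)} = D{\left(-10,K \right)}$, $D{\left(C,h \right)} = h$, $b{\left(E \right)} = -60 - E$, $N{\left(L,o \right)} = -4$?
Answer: $\frac{1}{32} \approx 0.03125$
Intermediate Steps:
$k{\left(K \right)} = K$
$\frac{1}{k{\left(88 \right)} + b{\left(N{\left(1 \left(-1 - 3\right),4 \right)} \right)}} = \frac{1}{88 - 56} = \frac{1}{32}$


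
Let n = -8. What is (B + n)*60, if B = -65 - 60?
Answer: -7980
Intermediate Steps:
B = -125
(B + n)*60 = (-125 - 8)*60 = -133*60 = -7980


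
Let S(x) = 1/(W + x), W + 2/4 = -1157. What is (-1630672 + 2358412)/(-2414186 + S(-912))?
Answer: -251009655/832692988 ≈ -0.30144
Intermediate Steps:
W = -2315/2 (W = -½ - 1157 = -2315/2 ≈ -1157.5)
S(x) = 1/(-2315/2 + x)
(-1630672 + 2358412)/(-2414186 + S(-912)) = (-1630672 + 2358412)/(-2414186 + 2/(-2315 + 2*(-912))) = 727740/(-2414186 + 2/(-2315 - 1824)) = 727740/(-2414186 + 2/(-4139)) = 727740/(-2414186 + 2*(-1/4139)) = 727740/(-2414186 - 2/4139) = 727740/(-9992315856/4139) = 727740*(-4139/9992315856) = -251009655/832692988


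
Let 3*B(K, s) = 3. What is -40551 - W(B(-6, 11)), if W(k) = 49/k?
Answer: -40600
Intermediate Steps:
B(K, s) = 1 (B(K, s) = (1/3)*3 = 1)
-40551 - W(B(-6, 11)) = -40551 - 49/1 = -40551 - 49 = -40600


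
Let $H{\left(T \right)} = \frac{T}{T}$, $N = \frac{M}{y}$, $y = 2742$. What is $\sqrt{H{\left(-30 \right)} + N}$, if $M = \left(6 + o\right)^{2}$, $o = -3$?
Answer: $\frac{\sqrt{838138}}{914} \approx 1.0016$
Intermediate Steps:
$M = 9$ ($M = \left(6 - 3\right)^{2} = 3^{2} = 9$)
$N = \frac{3}{914}$ ($N = \frac{9}{2742} = 9 \cdot \frac{1}{2742} = \frac{3}{914} \approx 0.0032823$)
$H{\left(T \right)} = 1$
$\sqrt{H{\left(-30 \right)} + N} = \sqrt{1 + \frac{3}{914}} = \sqrt{\frac{917}{914}} = \frac{\sqrt{838138}}{914}$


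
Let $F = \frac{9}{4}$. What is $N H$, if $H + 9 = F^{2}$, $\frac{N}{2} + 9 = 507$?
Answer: $- \frac{15687}{4} \approx -3921.8$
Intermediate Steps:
$F = \frac{9}{4}$ ($F = 9 \cdot \frac{1}{4} = \frac{9}{4} \approx 2.25$)
$N = 996$ ($N = -18 + 2 \cdot 507 = -18 + 1014 = 996$)
$H = - \frac{63}{16}$ ($H = -9 + \left(\frac{9}{4}\right)^{2} = -9 + \frac{81}{16} = - \frac{63}{16} \approx -3.9375$)
$N H = 996 \left(- \frac{63}{16}\right) = - \frac{15687}{4}$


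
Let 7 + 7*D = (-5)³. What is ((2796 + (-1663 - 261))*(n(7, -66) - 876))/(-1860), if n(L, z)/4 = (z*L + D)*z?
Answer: -64127752/1085 ≈ -59104.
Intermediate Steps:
D = -132/7 (D = -1 + (⅐)*(-5)³ = -1 + (⅐)*(-125) = -1 - 125/7 = -132/7 ≈ -18.857)
n(L, z) = 4*z*(-132/7 + L*z) (n(L, z) = 4*((z*L - 132/7)*z) = 4*((L*z - 132/7)*z) = 4*((-132/7 + L*z)*z) = 4*(z*(-132/7 + L*z)) = 4*z*(-132/7 + L*z))
((2796 + (-1663 - 261))*(n(7, -66) - 876))/(-1860) = ((2796 + (-1663 - 261))*((4/7)*(-66)*(-132 + 7*7*(-66)) - 876))/(-1860) = ((2796 - 1924)*((4/7)*(-66)*(-132 - 3234) - 876))*(-1/1860) = (872*((4/7)*(-66)*(-3366) - 876))*(-1/1860) = (872*(888624/7 - 876))*(-1/1860) = (872*(882492/7))*(-1/1860) = (769533024/7)*(-1/1860) = -64127752/1085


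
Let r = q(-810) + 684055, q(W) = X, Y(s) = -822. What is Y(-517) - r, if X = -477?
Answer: -684400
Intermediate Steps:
q(W) = -477
r = 683578 (r = -477 + 684055 = 683578)
Y(-517) - r = -822 - 1*683578 = -822 - 683578 = -684400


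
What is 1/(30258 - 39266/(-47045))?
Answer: 47045/1423526876 ≈ 3.3048e-5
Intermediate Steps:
1/(30258 - 39266/(-47045)) = 1/(30258 - 39266*(-1/47045)) = 1/(30258 + 39266/47045) = 1/(1423526876/47045) = 47045/1423526876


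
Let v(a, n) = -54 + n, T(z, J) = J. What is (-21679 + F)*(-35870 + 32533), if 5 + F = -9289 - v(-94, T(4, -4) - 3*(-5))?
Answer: 103213410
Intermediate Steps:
F = -9251 (F = -5 + (-9289 - (-54 + (-4 - 3*(-5)))) = -5 + (-9289 - (-54 + (-4 + 15))) = -5 + (-9289 - (-54 + 11)) = -5 + (-9289 - 1*(-43)) = -5 + (-9289 + 43) = -5 - 9246 = -9251)
(-21679 + F)*(-35870 + 32533) = (-21679 - 9251)*(-35870 + 32533) = -30930*(-3337) = 103213410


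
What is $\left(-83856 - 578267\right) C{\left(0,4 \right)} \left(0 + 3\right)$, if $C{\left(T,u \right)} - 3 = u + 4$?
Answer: $-21850059$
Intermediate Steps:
$C{\left(T,u \right)} = 7 + u$ ($C{\left(T,u \right)} = 3 + \left(u + 4\right) = 3 + \left(4 + u\right) = 7 + u$)
$\left(-83856 - 578267\right) C{\left(0,4 \right)} \left(0 + 3\right) = \left(-83856 - 578267\right) \left(7 + 4\right) \left(0 + 3\right) = \left(-83856 - 578267\right) 11 \cdot 3 = \left(-662123\right) 33 = -21850059$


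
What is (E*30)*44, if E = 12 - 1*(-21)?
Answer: 43560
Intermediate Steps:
E = 33 (E = 12 + 21 = 33)
(E*30)*44 = (33*30)*44 = 990*44 = 43560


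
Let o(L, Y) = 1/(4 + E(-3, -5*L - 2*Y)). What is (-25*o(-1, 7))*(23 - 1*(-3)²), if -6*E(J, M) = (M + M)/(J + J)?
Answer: -100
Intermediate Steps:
E(J, M) = -M/(6*J) (E(J, M) = -(M + M)/(6*(J + J)) = -2*M/(6*(2*J)) = -2*M*1/(2*J)/6 = -M/(6*J))
o(L, Y) = 1/(4 - 5*L/18 - Y/9) (o(L, Y) = 1/(4 - ⅙*(-5*L - 2*Y)/(-3)) = 1/(4 - ⅙*(-5*L - 2*Y)*(-⅓)) = 1/(4 + (-5*L/18 - Y/9)) = 1/(4 - 5*L/18 - Y/9))
(-25*o(-1, 7))*(23 - 1*(-3)²) = (-(-450)/(-72 + 2*7 + 5*(-1)))*(23 - 1*(-3)²) = (-(-450)/(-72 + 14 - 5))*(23 - 1*9) = (-(-450)/(-63))*(23 - 9) = -(-450)*(-1)/63*14 = -25*2/7*14 = -50/7*14 = -100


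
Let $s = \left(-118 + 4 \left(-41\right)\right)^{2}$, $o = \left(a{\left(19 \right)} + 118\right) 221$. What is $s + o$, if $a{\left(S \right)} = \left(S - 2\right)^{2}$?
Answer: $169471$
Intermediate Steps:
$a{\left(S \right)} = \left(-2 + S\right)^{2}$
$o = 89947$ ($o = \left(\left(-2 + 19\right)^{2} + 118\right) 221 = \left(17^{2} + 118\right) 221 = \left(289 + 118\right) 221 = 407 \cdot 221 = 89947$)
$s = 79524$ ($s = \left(-118 - 164\right)^{2} = \left(-282\right)^{2} = 79524$)
$s + o = 79524 + 89947 = 169471$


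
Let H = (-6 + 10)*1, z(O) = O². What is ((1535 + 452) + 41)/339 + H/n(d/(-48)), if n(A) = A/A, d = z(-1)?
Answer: 1128/113 ≈ 9.9823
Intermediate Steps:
d = 1 (d = (-1)² = 1)
H = 4 (H = 4*1 = 4)
n(A) = 1
((1535 + 452) + 41)/339 + H/n(d/(-48)) = ((1535 + 452) + 41)/339 + 4/1 = (1987 + 41)*(1/339) + 4*1 = 2028*(1/339) + 4 = 676/113 + 4 = 1128/113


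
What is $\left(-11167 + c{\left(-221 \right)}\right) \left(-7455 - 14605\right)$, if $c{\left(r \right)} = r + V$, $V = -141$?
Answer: $254329740$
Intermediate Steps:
$c{\left(r \right)} = -141 + r$ ($c{\left(r \right)} = r - 141 = -141 + r$)
$\left(-11167 + c{\left(-221 \right)}\right) \left(-7455 - 14605\right) = \left(-11167 - 362\right) \left(-7455 - 14605\right) = \left(-11167 - 362\right) \left(-22060\right) = \left(-11529\right) \left(-22060\right) = 254329740$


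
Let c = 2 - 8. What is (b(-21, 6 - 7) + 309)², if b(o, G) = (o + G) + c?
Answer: 78961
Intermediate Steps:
c = -6
b(o, G) = -6 + G + o (b(o, G) = (o + G) - 6 = (G + o) - 6 = -6 + G + o)
(b(-21, 6 - 7) + 309)² = ((-6 + (6 - 7) - 21) + 309)² = ((-6 - 1 - 21) + 309)² = (-28 + 309)² = 281² = 78961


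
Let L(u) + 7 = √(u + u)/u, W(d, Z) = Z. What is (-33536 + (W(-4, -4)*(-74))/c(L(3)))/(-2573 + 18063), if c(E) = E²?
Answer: -352481044/162838625 + 6216*√6/162838625 ≈ -2.1645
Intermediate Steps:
L(u) = -7 + √2/√u (L(u) = -7 + √(u + u)/u = -7 + √(2*u)/u = -7 + (√2*√u)/u = -7 + √2/√u)
(-33536 + (W(-4, -4)*(-74))/c(L(3)))/(-2573 + 18063) = (-33536 + (-4*(-74))/((-7 + √2/√3)²))/(-2573 + 18063) = (-33536 + 296/((-7 + √2*(√3/3))²))/15490 = (-33536 + 296/((-7 + √6/3)²))*(1/15490) = (-33536 + 296/(-7 + √6/3)²)*(1/15490) = -16768/7745 + 148/(7745*(-7 + √6/3)²)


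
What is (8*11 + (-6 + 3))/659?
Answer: 85/659 ≈ 0.12898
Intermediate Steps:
(8*11 + (-6 + 3))/659 = (88 - 3)*(1/659) = 85*(1/659) = 85/659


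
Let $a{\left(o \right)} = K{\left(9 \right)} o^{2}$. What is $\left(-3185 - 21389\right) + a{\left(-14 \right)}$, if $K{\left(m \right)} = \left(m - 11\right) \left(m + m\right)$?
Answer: $-31630$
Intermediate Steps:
$K{\left(m \right)} = 2 m \left(-11 + m\right)$ ($K{\left(m \right)} = \left(-11 + m\right) 2 m = 2 m \left(-11 + m\right)$)
$a{\left(o \right)} = - 36 o^{2}$ ($a{\left(o \right)} = 2 \cdot 9 \left(-11 + 9\right) o^{2} = 2 \cdot 9 \left(-2\right) o^{2} = - 36 o^{2}$)
$\left(-3185 - 21389\right) + a{\left(-14 \right)} = \left(-3185 - 21389\right) - 36 \left(-14\right)^{2} = -24574 - 7056 = -31630$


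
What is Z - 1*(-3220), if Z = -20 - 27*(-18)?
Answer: 3686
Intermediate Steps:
Z = 466 (Z = -20 + 486 = 466)
Z - 1*(-3220) = 466 - 1*(-3220) = 466 + 3220 = 3686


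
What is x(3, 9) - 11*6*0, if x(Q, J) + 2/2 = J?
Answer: 8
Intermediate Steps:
x(Q, J) = -1 + J
x(3, 9) - 11*6*0 = (-1 + 9) - 11*6*0 = 8 - 66*0 = 8 + 0 = 8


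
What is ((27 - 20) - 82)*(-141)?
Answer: 10575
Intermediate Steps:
((27 - 20) - 82)*(-141) = (7 - 82)*(-141) = -75*(-141) = 10575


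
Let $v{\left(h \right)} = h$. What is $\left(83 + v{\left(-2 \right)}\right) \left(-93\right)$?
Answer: $-7533$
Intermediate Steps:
$\left(83 + v{\left(-2 \right)}\right) \left(-93\right) = \left(83 - 2\right) \left(-93\right) = 81 \left(-93\right) = -7533$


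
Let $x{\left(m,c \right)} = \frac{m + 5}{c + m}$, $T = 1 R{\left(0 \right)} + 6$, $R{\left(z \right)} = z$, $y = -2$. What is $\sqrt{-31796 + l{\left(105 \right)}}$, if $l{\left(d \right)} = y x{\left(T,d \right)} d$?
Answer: $\frac{i \sqrt{43557214}}{37} \approx 178.37 i$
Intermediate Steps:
$T = 6$ ($T = 1 \cdot 0 + 6 = 0 + 6 = 6$)
$x{\left(m,c \right)} = \frac{5 + m}{c + m}$
$l{\left(d \right)} = - \frac{22 d}{6 + d}$ ($l{\left(d \right)} = - 2 \frac{5 + 6}{d + 6} d = - 2 \frac{1}{6 + d} 11 d = - 2 \frac{11}{6 + d} d = - \frac{22}{6 + d} d = - \frac{22 d}{6 + d}$)
$\sqrt{-31796 + l{\left(105 \right)}} = \sqrt{-31796 - \frac{2310}{6 + 105}} = \sqrt{-31796 - \frac{2310}{111}} = \sqrt{-31796 - 2310 \cdot \frac{1}{111}} = \sqrt{-31796 - \frac{770}{37}} = \sqrt{- \frac{1177222}{37}} = \frac{i \sqrt{43557214}}{37}$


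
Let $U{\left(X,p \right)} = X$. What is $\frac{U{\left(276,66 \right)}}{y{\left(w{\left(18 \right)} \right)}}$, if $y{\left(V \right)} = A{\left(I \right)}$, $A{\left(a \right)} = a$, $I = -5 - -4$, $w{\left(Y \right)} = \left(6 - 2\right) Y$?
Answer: $-276$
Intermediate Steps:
$w{\left(Y \right)} = 4 Y$
$I = -1$ ($I = -5 + 4 = -1$)
$y{\left(V \right)} = -1$
$\frac{U{\left(276,66 \right)}}{y{\left(w{\left(18 \right)} \right)}} = \frac{276}{-1} = 276 \left(-1\right) = -276$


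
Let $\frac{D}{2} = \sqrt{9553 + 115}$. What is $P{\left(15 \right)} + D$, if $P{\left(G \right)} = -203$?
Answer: $-203 + 4 \sqrt{2417} \approx -6.348$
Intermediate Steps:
$D = 4 \sqrt{2417}$ ($D = 2 \sqrt{9553 + 115} = 2 \sqrt{9668} = 2 \cdot 2 \sqrt{2417} = 4 \sqrt{2417} \approx 196.65$)
$P{\left(15 \right)} + D = -203 + 4 \sqrt{2417}$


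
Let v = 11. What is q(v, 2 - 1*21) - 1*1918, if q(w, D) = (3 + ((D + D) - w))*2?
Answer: -2010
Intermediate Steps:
q(w, D) = 6 - 2*w + 4*D (q(w, D) = (3 + (2*D - w))*2 = (3 + (-w + 2*D))*2 = (3 - w + 2*D)*2 = 6 - 2*w + 4*D)
q(v, 2 - 1*21) - 1*1918 = (6 - 2*11 + 4*(2 - 1*21)) - 1*1918 = (6 - 22 + 4*(2 - 21)) - 1918 = (6 - 22 + 4*(-19)) - 1918 = (6 - 22 - 76) - 1918 = -92 - 1918 = -2010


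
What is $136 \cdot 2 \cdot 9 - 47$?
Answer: $2401$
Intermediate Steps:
$136 \cdot 2 \cdot 9 - 47 = 136 \cdot 18 - 47 = 2448 - 47 = 2401$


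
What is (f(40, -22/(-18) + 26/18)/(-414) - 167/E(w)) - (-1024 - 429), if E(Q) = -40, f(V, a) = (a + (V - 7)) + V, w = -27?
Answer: 36191687/24840 ≈ 1457.0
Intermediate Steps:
f(V, a) = -7 + a + 2*V (f(V, a) = (a + (-7 + V)) + V = (-7 + V + a) + V = -7 + a + 2*V)
(f(40, -22/(-18) + 26/18)/(-414) - 167/E(w)) - (-1024 - 429) = ((-7 + (-22/(-18) + 26/18) + 2*40)/(-414) - 167/(-40)) - (-1024 - 429) = ((-7 + (-22*(-1/18) + 26*(1/18)) + 80)*(-1/414) - 167*(-1/40)) - 1*(-1453) = ((-7 + (11/9 + 13/9) + 80)*(-1/414) + 167/40) + 1453 = ((-7 + 8/3 + 80)*(-1/414) + 167/40) + 1453 = ((227/3)*(-1/414) + 167/40) + 1453 = (-227/1242 + 167/40) + 1453 = 99167/24840 + 1453 = 36191687/24840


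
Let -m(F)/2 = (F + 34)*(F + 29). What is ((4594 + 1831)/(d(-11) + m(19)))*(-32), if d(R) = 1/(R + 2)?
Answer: 1850400/45793 ≈ 40.408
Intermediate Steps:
m(F) = -2*(29 + F)*(34 + F) (m(F) = -2*(F + 34)*(F + 29) = -2*(34 + F)*(29 + F) = -2*(29 + F)*(34 + F))
d(R) = 1/(2 + R)
((4594 + 1831)/(d(-11) + m(19)))*(-32) = ((4594 + 1831)/(1/(2 - 11) + (-1972 - 126*19 - 2*19**2)))*(-32) = (6425/(1/(-9) + (-1972 - 2394 - 2*361)))*(-32) = (6425/(-1/9 + (-1972 - 2394 - 722)))*(-32) = (6425/(-1/9 - 5088))*(-32) = (6425/(-45793/9))*(-32) = (6425*(-9/45793))*(-32) = -57825/45793*(-32) = 1850400/45793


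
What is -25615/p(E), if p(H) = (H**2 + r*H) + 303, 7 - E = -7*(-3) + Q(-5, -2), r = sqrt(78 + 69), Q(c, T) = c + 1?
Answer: -10322845/147709 - 1793050*sqrt(3)/147709 ≈ -90.912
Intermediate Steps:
Q(c, T) = 1 + c
r = 7*sqrt(3) (r = sqrt(147) = 7*sqrt(3) ≈ 12.124)
E = -10 (E = 7 - (-7*(-3) + (1 - 5)) = 7 - (21 - 4) = 7 - 1*17 = 7 - 17 = -10)
p(H) = 303 + H**2 + 7*H*sqrt(3) (p(H) = (H**2 + (7*sqrt(3))*H) + 303 = (H**2 + 7*H*sqrt(3)) + 303 = 303 + H**2 + 7*H*sqrt(3))
-25615/p(E) = -25615/(303 + (-10)**2 + 7*(-10)*sqrt(3)) = -25615/(303 + 100 - 70*sqrt(3)) = -25615/(403 - 70*sqrt(3))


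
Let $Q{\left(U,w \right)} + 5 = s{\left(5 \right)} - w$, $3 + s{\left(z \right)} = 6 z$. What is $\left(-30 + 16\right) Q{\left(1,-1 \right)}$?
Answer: $-322$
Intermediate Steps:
$s{\left(z \right)} = -3 + 6 z$
$Q{\left(U,w \right)} = 22 - w$ ($Q{\left(U,w \right)} = -5 - \left(-27 + w\right) = 22 - w$)
$\left(-30 + 16\right) Q{\left(1,-1 \right)} = \left(-30 + 16\right) \left(22 - -1\right) = - 14 \left(22 + 1\right) = \left(-14\right) 23 = -322$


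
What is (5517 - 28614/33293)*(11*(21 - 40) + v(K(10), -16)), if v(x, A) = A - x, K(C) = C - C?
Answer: -41320995075/33293 ≈ -1.2411e+6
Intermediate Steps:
K(C) = 0
(5517 - 28614/33293)*(11*(21 - 40) + v(K(10), -16)) = (5517 - 28614/33293)*(11*(21 - 40) + (-16 - 1*0)) = (5517 - 28614*1/33293)*(11*(-19) + (-16 + 0)) = (5517 - 28614/33293)*(-209 - 16) = (183648867/33293)*(-225) = -41320995075/33293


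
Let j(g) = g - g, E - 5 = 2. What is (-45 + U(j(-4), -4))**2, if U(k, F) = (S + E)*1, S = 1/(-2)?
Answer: 5929/4 ≈ 1482.3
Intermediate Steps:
E = 7 (E = 5 + 2 = 7)
S = -1/2 ≈ -0.50000
j(g) = 0
U(k, F) = 13/2 (U(k, F) = (-1/2 + 7)*1 = (13/2)*1 = 13/2)
(-45 + U(j(-4), -4))**2 = (-45 + 13/2)**2 = (-77/2)**2 = 5929/4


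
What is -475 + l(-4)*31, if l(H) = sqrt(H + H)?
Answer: -475 + 62*I*sqrt(2) ≈ -475.0 + 87.681*I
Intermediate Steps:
l(H) = sqrt(2)*sqrt(H) (l(H) = sqrt(2*H) = sqrt(2)*sqrt(H))
-475 + l(-4)*31 = -475 + (sqrt(2)*sqrt(-4))*31 = -475 + (sqrt(2)*(2*I))*31 = -475 + (2*I*sqrt(2))*31 = -475 + 62*I*sqrt(2)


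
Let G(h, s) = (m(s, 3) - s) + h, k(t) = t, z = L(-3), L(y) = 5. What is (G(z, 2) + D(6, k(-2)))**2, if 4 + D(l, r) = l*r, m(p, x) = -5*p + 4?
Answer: 361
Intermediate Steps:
z = 5
m(p, x) = 4 - 5*p
D(l, r) = -4 + l*r
G(h, s) = 4 + h - 6*s (G(h, s) = ((4 - 5*s) - s) + h = (4 - 6*s) + h = 4 + h - 6*s)
(G(z, 2) + D(6, k(-2)))**2 = ((4 + 5 - 6*2) + (-4 + 6*(-2)))**2 = ((4 + 5 - 12) + (-4 - 12))**2 = (-3 - 16)**2 = (-19)**2 = 361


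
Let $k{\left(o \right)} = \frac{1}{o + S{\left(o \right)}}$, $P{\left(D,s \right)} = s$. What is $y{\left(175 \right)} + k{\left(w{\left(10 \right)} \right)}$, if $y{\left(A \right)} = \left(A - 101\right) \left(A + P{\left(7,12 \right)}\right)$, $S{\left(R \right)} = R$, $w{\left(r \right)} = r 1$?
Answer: $\frac{276761}{20} \approx 13838.0$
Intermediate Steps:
$w{\left(r \right)} = r$
$k{\left(o \right)} = \frac{1}{2 o}$ ($k{\left(o \right)} = \frac{1}{o + o} = \frac{1}{2 o}$)
$y{\left(A \right)} = \left(-101 + A\right) \left(12 + A\right)$ ($y{\left(A \right)} = \left(A - 101\right) \left(A + 12\right) = \left(-101 + A\right) \left(12 + A\right)$)
$y{\left(175 \right)} + k{\left(w{\left(10 \right)} \right)} = \left(-1212 + 175^{2} - 15575\right) + \frac{1}{2 \cdot 10} = \left(-1212 + 30625 - 15575\right) + \frac{1}{2} \cdot \frac{1}{10} = 13838 + \frac{1}{20} = \frac{276761}{20}$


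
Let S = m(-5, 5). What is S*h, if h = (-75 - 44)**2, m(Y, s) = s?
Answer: 70805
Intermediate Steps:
S = 5
h = 14161 (h = (-119)**2 = 14161)
S*h = 5*14161 = 70805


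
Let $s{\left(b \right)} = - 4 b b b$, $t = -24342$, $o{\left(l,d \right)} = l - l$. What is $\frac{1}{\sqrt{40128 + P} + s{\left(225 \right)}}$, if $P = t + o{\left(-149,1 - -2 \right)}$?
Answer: $- \frac{2531250}{115330078124123} - \frac{\sqrt{1754}}{691980468744738} \approx -2.1948 \cdot 10^{-8}$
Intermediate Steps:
$o{\left(l,d \right)} = 0$
$P = -24342$ ($P = -24342 + 0 = -24342$)
$s{\left(b \right)} = - 4 b^{3}$ ($s{\left(b \right)} = - 4 b b^{2} = - 4 b^{3}$)
$\frac{1}{\sqrt{40128 + P} + s{\left(225 \right)}} = \frac{1}{\sqrt{40128 - 24342} - 4 \cdot 225^{3}} = \frac{1}{\sqrt{15786} - 45562500} = \frac{1}{3 \sqrt{1754} - 45562500} = \frac{1}{-45562500 + 3 \sqrt{1754}}$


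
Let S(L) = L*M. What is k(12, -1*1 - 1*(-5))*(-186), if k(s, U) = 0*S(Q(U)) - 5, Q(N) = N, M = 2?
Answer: 930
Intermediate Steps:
S(L) = 2*L (S(L) = L*2 = 2*L)
k(s, U) = -5 (k(s, U) = 0*(2*U) - 5 = 0 - 5 = -5)
k(12, -1*1 - 1*(-5))*(-186) = -5*(-186) = 930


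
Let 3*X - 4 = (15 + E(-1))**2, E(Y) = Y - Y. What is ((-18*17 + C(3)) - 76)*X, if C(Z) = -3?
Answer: -88165/3 ≈ -29388.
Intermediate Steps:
E(Y) = 0
X = 229/3 (X = 4/3 + (15 + 0)**2/3 = 4/3 + (1/3)*15**2 = 4/3 + (1/3)*225 = 4/3 + 75 = 229/3 ≈ 76.333)
((-18*17 + C(3)) - 76)*X = ((-18*17 - 3) - 76)*(229/3) = ((-306 - 3) - 76)*(229/3) = (-309 - 76)*(229/3) = -385*229/3 = -88165/3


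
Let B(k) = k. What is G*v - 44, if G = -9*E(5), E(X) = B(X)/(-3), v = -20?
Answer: -344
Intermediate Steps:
E(X) = -X/3 (E(X) = X/(-3) = X*(-1/3) = -X/3)
G = 15 (G = -(-3)*5 = -9*(-5/3) = 15)
G*v - 44 = 15*(-20) - 44 = -300 - 44 = -344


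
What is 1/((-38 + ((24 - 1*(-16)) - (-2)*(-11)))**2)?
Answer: 1/400 ≈ 0.0025000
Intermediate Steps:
1/((-38 + ((24 - 1*(-16)) - (-2)*(-11)))**2) = 1/((-38 + ((24 + 16) - 1*22))**2) = 1/((-38 + (40 - 22))**2) = 1/((-38 + 18)**2) = 1/((-20)**2) = 1/400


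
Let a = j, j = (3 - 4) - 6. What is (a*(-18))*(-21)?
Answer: -2646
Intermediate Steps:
j = -7 (j = -1 - 6 = -7)
a = -7
(a*(-18))*(-21) = -7*(-18)*(-21) = 126*(-21) = -2646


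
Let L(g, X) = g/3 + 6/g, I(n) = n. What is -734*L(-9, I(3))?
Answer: 8074/3 ≈ 2691.3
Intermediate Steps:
L(g, X) = 6/g + g/3 (L(g, X) = g*(⅓) + 6/g = g/3 + 6/g = 6/g + g/3)
-734*L(-9, I(3)) = -734*(6/(-9) + (⅓)*(-9)) = -734*(6*(-⅑) - 3) = -734*(-⅔ - 3) = -734*(-11/3) = 8074/3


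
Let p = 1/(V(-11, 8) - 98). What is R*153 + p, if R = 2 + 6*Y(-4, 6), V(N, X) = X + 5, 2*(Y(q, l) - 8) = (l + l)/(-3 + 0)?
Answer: 494189/85 ≈ 5814.0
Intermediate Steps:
Y(q, l) = 8 - l/3 (Y(q, l) = 8 + ((l + l)/(-3 + 0))/2 = 8 + ((2*l)/(-3))/2 = 8 + ((2*l)*(-⅓))/2 = 8 + (-2*l/3)/2 = 8 - l/3)
V(N, X) = 5 + X
R = 38 (R = 2 + 6*(8 - ⅓*6) = 2 + 6*(8 - 2) = 2 + 6*6 = 2 + 36 = 38)
p = -1/85 (p = 1/((5 + 8) - 98) = 1/(13 - 98) = 1/(-85) = -1/85 ≈ -0.011765)
R*153 + p = 38*153 - 1/85 = 5814 - 1/85 = 494189/85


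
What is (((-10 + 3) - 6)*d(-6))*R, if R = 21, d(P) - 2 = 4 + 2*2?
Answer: -2730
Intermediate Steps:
d(P) = 10 (d(P) = 2 + (4 + 2*2) = 2 + (4 + 4) = 2 + 8 = 10)
(((-10 + 3) - 6)*d(-6))*R = (((-10 + 3) - 6)*10)*21 = ((-7 - 6)*10)*21 = -13*10*21 = -130*21 = -2730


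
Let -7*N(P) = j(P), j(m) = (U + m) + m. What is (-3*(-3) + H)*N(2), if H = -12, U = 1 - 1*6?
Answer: -3/7 ≈ -0.42857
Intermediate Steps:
U = -5 (U = 1 - 6 = -5)
j(m) = -5 + 2*m (j(m) = (-5 + m) + m = -5 + 2*m)
N(P) = 5/7 - 2*P/7 (N(P) = -(-5 + 2*P)/7 = 5/7 - 2*P/7)
(-3*(-3) + H)*N(2) = (-3*(-3) - 12)*(5/7 - 2/7*2) = (9 - 12)*(5/7 - 4/7) = -3*1/7 = -3/7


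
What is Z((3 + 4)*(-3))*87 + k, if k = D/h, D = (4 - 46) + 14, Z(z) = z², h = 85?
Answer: 3261167/85 ≈ 38367.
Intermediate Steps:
D = -28 (D = -42 + 14 = -28)
k = -28/85 ≈ -0.32941
Z((3 + 4)*(-3))*87 + k = ((3 + 4)*(-3))²*87 - 28/85 = (7*(-3))²*87 - 28/85 = (-21)²*87 - 28/85 = 441*87 - 28/85 = 38367 - 28/85 = 3261167/85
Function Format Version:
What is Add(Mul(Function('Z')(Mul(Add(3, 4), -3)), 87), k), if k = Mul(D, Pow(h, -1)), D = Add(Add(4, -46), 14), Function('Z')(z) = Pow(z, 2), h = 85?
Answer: Rational(3261167, 85) ≈ 38367.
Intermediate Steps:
D = -28 (D = Add(-42, 14) = -28)
k = Rational(-28, 85) (k = Mul(-28, Pow(85, -1)) = Mul(-28, Rational(1, 85)) = Rational(-28, 85) ≈ -0.32941)
Add(Mul(Function('Z')(Mul(Add(3, 4), -3)), 87), k) = Add(Mul(Pow(Mul(Add(3, 4), -3), 2), 87), Rational(-28, 85)) = Add(Mul(Pow(Mul(7, -3), 2), 87), Rational(-28, 85)) = Add(Mul(Pow(-21, 2), 87), Rational(-28, 85)) = Add(Mul(441, 87), Rational(-28, 85)) = Add(38367, Rational(-28, 85)) = Rational(3261167, 85)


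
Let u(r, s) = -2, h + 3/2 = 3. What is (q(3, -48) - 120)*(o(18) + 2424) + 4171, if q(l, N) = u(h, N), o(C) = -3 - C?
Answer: -288995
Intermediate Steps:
h = 3/2 (h = -3/2 + 3 = 3/2 ≈ 1.5000)
q(l, N) = -2
(q(3, -48) - 120)*(o(18) + 2424) + 4171 = (-2 - 120)*((-3 - 1*18) + 2424) + 4171 = -122*((-3 - 18) + 2424) + 4171 = -122*(-21 + 2424) + 4171 = -122*2403 + 4171 = -293166 + 4171 = -288995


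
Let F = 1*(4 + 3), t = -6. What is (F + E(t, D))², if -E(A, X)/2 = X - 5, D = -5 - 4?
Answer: 1225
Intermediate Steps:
D = -9
E(A, X) = 10 - 2*X (E(A, X) = -2*(X - 5) = -2*(-5 + X) = 10 - 2*X)
F = 7 (F = 1*7 = 7)
(F + E(t, D))² = (7 + (10 - 2*(-9)))² = (7 + (10 + 18))² = (7 + 28)² = 35² = 1225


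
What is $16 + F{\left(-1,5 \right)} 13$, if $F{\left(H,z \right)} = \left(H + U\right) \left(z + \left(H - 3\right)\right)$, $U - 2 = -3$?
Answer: $-10$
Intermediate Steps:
$U = -1$ ($U = 2 - 3 = -1$)
$F{\left(H,z \right)} = \left(-1 + H\right) \left(-3 + H + z\right)$ ($F{\left(H,z \right)} = \left(H - 1\right) \left(z + \left(H - 3\right)\right) = \left(-1 + H\right) \left(z + \left(-3 + H\right)\right) = \left(-1 + H\right) \left(-3 + H + z\right)$)
$16 + F{\left(-1,5 \right)} 13 = 16 + \left(3 + \left(-1\right)^{2} - 5 - -4 - 5\right) 13 = 16 + \left(3 + 1 - 5 + 4 - 5\right) 13 = 16 - 26 = -10$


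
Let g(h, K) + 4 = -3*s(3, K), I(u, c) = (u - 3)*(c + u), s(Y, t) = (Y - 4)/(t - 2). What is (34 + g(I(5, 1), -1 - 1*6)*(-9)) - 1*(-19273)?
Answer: 19346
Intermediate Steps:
s(Y, t) = (-4 + Y)/(-2 + t)
I(u, c) = (-3 + u)*(c + u)
g(h, K) = -4 + 3/(-2 + K) (g(h, K) = -4 - 3*(-4 + 3)/(-2 + K) = -4 - 3*(-1)/(-2 + K) = -4 - (-3)/(-2 + K) = -4 + 3/(-2 + K))
(34 + g(I(5, 1), -1 - 1*6)*(-9)) - 1*(-19273) = (34 + ((11 - 4*(-1 - 1*6))/(-2 + (-1 - 1*6)))*(-9)) - 1*(-19273) = (34 + ((11 - 4*(-1 - 6))/(-2 + (-1 - 6)))*(-9)) + 19273 = (34 + ((11 - 4*(-7))/(-2 - 7))*(-9)) + 19273 = (34 + ((11 + 28)/(-9))*(-9)) + 19273 = (34 - 1/9*39*(-9)) + 19273 = (34 - 13/3*(-9)) + 19273 = (34 + 39) + 19273 = 73 + 19273 = 19346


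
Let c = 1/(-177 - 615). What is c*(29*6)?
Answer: -29/132 ≈ -0.21970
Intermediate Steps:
c = -1/792 (c = 1/(-792) = -1/792 ≈ -0.0012626)
c*(29*6) = -29*6/792 = -1/792*174 = -29/132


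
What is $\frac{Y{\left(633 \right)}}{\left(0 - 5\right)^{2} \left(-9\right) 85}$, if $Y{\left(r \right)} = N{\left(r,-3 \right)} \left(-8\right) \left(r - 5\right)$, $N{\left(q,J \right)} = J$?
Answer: $- \frac{5024}{6375} \approx -0.78808$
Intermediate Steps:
$Y{\left(r \right)} = -120 + 24 r$ ($Y{\left(r \right)} = \left(-3\right) \left(-8\right) \left(r - 5\right) = 24 \left(-5 + r\right) = -120 + 24 r$)
$\frac{Y{\left(633 \right)}}{\left(0 - 5\right)^{2} \left(-9\right) 85} = \frac{-120 + 24 \cdot 633}{\left(0 - 5\right)^{2} \left(-9\right) 85} = \frac{-120 + 15192}{\left(-5\right)^{2} \left(-9\right) 85} = \frac{15072}{25 \left(-9\right) 85} = \frac{15072}{\left(-225\right) 85} = \frac{15072}{-19125} = 15072 \left(- \frac{1}{19125}\right) = - \frac{5024}{6375}$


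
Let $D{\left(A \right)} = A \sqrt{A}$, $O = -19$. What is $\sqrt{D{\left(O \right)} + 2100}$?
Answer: $\sqrt{2100 - 19 i \sqrt{19}} \approx 45.835 - 0.9035 i$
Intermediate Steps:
$D{\left(A \right)} = A^{\frac{3}{2}}$
$\sqrt{D{\left(O \right)} + 2100} = \sqrt{\left(-19\right)^{\frac{3}{2}} + 2100} = \sqrt{- 19 i \sqrt{19} + 2100} = \sqrt{2100 - 19 i \sqrt{19}}$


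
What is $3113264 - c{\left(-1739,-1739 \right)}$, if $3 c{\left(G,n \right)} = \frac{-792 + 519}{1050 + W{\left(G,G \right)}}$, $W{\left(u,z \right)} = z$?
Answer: $\frac{165002985}{53} \approx 3.1133 \cdot 10^{6}$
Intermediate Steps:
$c{\left(G,n \right)} = - \frac{91}{1050 + G}$ ($c{\left(G,n \right)} = \frac{\left(-792 + 519\right) \frac{1}{1050 + G}}{3} = \frac{\left(-273\right) \frac{1}{1050 + G}}{3} = - \frac{91}{1050 + G}$)
$3113264 - c{\left(-1739,-1739 \right)} = 3113264 - - \frac{91}{1050 - 1739} = 3113264 - - \frac{91}{-689} = 3113264 - \left(-91\right) \left(- \frac{1}{689}\right) = 3113264 - \frac{7}{53} = \frac{165002985}{53}$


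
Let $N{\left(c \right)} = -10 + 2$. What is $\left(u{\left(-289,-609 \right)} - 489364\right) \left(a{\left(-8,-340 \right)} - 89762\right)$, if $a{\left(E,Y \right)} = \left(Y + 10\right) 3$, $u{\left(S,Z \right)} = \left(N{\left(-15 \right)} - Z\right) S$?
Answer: $60173385856$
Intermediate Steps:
$N{\left(c \right)} = -8$
$u{\left(S,Z \right)} = S \left(-8 - Z\right)$ ($u{\left(S,Z \right)} = \left(-8 - Z\right) S = S \left(-8 - Z\right)$)
$a{\left(E,Y \right)} = 30 + 3 Y$ ($a{\left(E,Y \right)} = \left(10 + Y\right) 3 = 30 + 3 Y$)
$\left(u{\left(-289,-609 \right)} - 489364\right) \left(a{\left(-8,-340 \right)} - 89762\right) = \left(\left(-1\right) \left(-289\right) \left(8 - 609\right) - 489364\right) \left(\left(30 + 3 \left(-340\right)\right) - 89762\right) = \left(\left(-1\right) \left(-289\right) \left(-601\right) - 489364\right) \left(\left(30 - 1020\right) - 89762\right) = \left(-173689 - 489364\right) \left(-990 - 89762\right) = \left(-663053\right) \left(-90752\right) = 60173385856$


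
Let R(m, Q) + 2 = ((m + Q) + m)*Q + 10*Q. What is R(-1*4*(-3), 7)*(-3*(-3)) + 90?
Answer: 2655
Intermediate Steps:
R(m, Q) = -2 + 10*Q + Q*(Q + 2*m) (R(m, Q) = -2 + (((m + Q) + m)*Q + 10*Q) = -2 + (((Q + m) + m)*Q + 10*Q) = -2 + ((Q + 2*m)*Q + 10*Q) = -2 + (Q*(Q + 2*m) + 10*Q) = -2 + (10*Q + Q*(Q + 2*m)) = -2 + 10*Q + Q*(Q + 2*m))
R(-1*4*(-3), 7)*(-3*(-3)) + 90 = (-2 + 7**2 + 10*7 + 2*7*(-1*4*(-3)))*(-3*(-3)) + 90 = (-2 + 49 + 70 + 2*7*(-4*(-3)))*9 + 90 = (-2 + 49 + 70 + 2*7*12)*9 + 90 = (-2 + 49 + 70 + 168)*9 + 90 = 285*9 + 90 = 2565 + 90 = 2655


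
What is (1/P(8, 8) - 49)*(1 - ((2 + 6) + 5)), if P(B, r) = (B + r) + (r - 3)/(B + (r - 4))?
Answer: 115692/197 ≈ 587.27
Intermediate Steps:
P(B, r) = B + r + (-3 + r)/(-4 + B + r) (P(B, r) = (B + r) + (-3 + r)/(B + (-4 + r)) = (B + r) + (-3 + r)/(-4 + B + r) = B + r + (-3 + r)/(-4 + B + r))
(1/P(8, 8) - 49)*(1 - ((2 + 6) + 5)) = (1/((-3 + 8**2 + 8**2 - 4*8 - 3*8 + 2*8*8)/(-4 + 8 + 8)) - 49)*(1 - ((2 + 6) + 5)) = (1/((-3 + 64 + 64 - 32 - 24 + 128)/12) - 49)*(1 - (8 + 5)) = (1/((1/12)*197) - 49)*(1 - 1*13) = (1/(197/12) - 49)*(1 - 13) = (12/197 - 49)*(-12) = -9641/197*(-12) = 115692/197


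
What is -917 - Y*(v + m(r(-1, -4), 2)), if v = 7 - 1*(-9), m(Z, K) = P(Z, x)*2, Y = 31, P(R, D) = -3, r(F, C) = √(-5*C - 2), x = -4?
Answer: -1227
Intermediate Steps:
r(F, C) = √(-2 - 5*C)
m(Z, K) = -6 (m(Z, K) = -3*2 = -6)
v = 16 (v = 7 + 9 = 16)
-917 - Y*(v + m(r(-1, -4), 2)) = -917 - 31*(16 - 6) = -917 - 31*10 = -917 - 1*310 = -917 - 310 = -1227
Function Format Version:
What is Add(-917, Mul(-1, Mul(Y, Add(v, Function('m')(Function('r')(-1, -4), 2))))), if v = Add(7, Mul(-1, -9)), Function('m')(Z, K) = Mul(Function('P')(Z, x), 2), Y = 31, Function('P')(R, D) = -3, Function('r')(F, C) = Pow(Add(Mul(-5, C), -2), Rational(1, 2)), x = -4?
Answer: -1227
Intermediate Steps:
Function('r')(F, C) = Pow(Add(-2, Mul(-5, C)), Rational(1, 2))
Function('m')(Z, K) = -6 (Function('m')(Z, K) = Mul(-3, 2) = -6)
v = 16 (v = Add(7, 9) = 16)
Add(-917, Mul(-1, Mul(Y, Add(v, Function('m')(Function('r')(-1, -4), 2))))) = Add(-917, Mul(-1, Mul(31, Add(16, -6)))) = Add(-917, Mul(-1, Mul(31, 10))) = Add(-917, Mul(-1, 310)) = Add(-917, -310) = -1227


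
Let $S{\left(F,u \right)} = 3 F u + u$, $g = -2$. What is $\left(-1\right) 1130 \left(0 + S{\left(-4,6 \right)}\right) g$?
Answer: $-149160$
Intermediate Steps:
$S{\left(F,u \right)} = u + 3 F u$ ($S{\left(F,u \right)} = 3 F u + u = u + 3 F u$)
$\left(-1\right) 1130 \left(0 + S{\left(-4,6 \right)}\right) g = \left(-1\right) 1130 \left(0 + 6 \left(1 + 3 \left(-4\right)\right)\right) \left(-2\right) = - 1130 \left(0 + 6 \left(1 - 12\right)\right) \left(-2\right) = - 1130 \left(0 + 6 \left(-11\right)\right) \left(-2\right) = - 1130 \left(0 - 66\right) \left(-2\right) = - 1130 \left(\left(-66\right) \left(-2\right)\right) = \left(-1130\right) 132 = -149160$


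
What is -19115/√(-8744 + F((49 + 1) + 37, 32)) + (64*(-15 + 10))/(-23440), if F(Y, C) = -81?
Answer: 4/293 + 3823*I*√353/353 ≈ 0.013652 + 203.48*I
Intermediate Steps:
-19115/√(-8744 + F((49 + 1) + 37, 32)) + (64*(-15 + 10))/(-23440) = -19115/√(-8744 - 81) + (64*(-15 + 10))/(-23440) = -19115*(-I*√353/1765) + (64*(-5))*(-1/23440) = -19115*(-I*√353/1765) - 320*(-1/23440) = -(-3823)*I*√353/353 + 4/293 = 3823*I*√353/353 + 4/293 = 4/293 + 3823*I*√353/353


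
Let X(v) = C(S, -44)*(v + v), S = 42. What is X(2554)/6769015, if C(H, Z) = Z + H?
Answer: -10216/6769015 ≈ -0.0015092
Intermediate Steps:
C(H, Z) = H + Z
X(v) = -4*v (X(v) = (42 - 44)*(v + v) = -4*v)
X(2554)/6769015 = -4*2554/6769015 = -10216*1/6769015 = -10216/6769015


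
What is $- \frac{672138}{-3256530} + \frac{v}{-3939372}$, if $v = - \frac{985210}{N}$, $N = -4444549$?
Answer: $\frac{13434110527583539}{65088710775900090} \approx 0.2064$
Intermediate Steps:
$v = \frac{985210}{4444549}$ ($v = - \frac{985210}{-4444549} = \left(-985210\right) \left(- \frac{1}{4444549}\right) = \frac{985210}{4444549} \approx 0.22167$)
$- \frac{672138}{-3256530} + \frac{v}{-3939372} = - \frac{672138}{-3256530} + \frac{985210}{4444549 \left(-3939372\right)} = \left(-672138\right) \left(- \frac{1}{3256530}\right) + \frac{985210}{4444549} \left(- \frac{1}{3939372}\right) = \frac{112023}{542755} - \frac{492605}{8754365941614} = \frac{13434110527583539}{65088710775900090}$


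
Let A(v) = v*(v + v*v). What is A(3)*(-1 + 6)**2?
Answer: 900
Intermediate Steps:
A(v) = v*(v + v**2)
A(3)*(-1 + 6)**2 = (3**2*(1 + 3))*(-1 + 6)**2 = (9*4)*5**2 = 36*25 = 900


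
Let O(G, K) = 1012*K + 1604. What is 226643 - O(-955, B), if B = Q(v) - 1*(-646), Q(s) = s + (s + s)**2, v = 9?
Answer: -765709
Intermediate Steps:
Q(s) = s + 4*s**2 (Q(s) = s + (2*s)**2 = s + 4*s**2)
B = 979 (B = 9*(1 + 4*9) - 1*(-646) = 9*(1 + 36) + 646 = 9*37 + 646 = 333 + 646 = 979)
O(G, K) = 1604 + 1012*K
226643 - O(-955, B) = 226643 - (1604 + 1012*979) = 226643 - (1604 + 990748) = 226643 - 1*992352 = 226643 - 992352 = -765709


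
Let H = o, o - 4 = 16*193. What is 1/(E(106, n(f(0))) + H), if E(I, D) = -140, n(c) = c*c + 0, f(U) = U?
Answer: 1/2952 ≈ 0.00033875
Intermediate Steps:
n(c) = c² (n(c) = c² + 0 = c²)
o = 3092 (o = 4 + 16*193 = 4 + 3088 = 3092)
H = 3092
1/(E(106, n(f(0))) + H) = 1/(-140 + 3092) = 1/2952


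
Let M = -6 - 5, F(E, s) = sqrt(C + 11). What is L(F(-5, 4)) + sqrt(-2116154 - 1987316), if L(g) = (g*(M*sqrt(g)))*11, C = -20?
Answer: -363*(-1)**(3/4)*sqrt(3) + 31*I*sqrt(4270) ≈ 444.58 + 1581.1*I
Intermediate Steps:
F(E, s) = 3*I (F(E, s) = sqrt(-20 + 11) = sqrt(-9) = 3*I)
M = -11
L(g) = -121*g**(3/2) (L(g) = (g*(-11*sqrt(g)))*11 = -11*g**(3/2)*11 = -121*g**(3/2))
L(F(-5, 4)) + sqrt(-2116154 - 1987316) = -121*3*sqrt(3)*I**(3/2) + sqrt(-2116154 - 1987316) = -363*sqrt(3)*I**(3/2) + sqrt(-4103470) = -363*sqrt(3)*I**(3/2) + 31*I*sqrt(4270)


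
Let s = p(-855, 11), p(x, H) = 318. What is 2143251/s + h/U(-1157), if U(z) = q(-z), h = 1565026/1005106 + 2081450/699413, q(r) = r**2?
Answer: 336150737629307756269451/49875602303422046866 ≈ 6739.8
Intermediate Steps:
s = 318
h = 1593338706719/351492101389 (h = 1565026*(1/1005106) + 2081450*(1/699413) = 782513/502553 + 2081450/699413 = 1593338706719/351492101389 ≈ 4.5331)
U(z) = z**2 (U(z) = (-z)**2 = z**2)
2143251/s + h/U(-1157) = 2143251/318 + 1593338706719/(351492101389*((-1157)**2)) = 2143251*(1/318) + (1593338706719/351492101389)/1338649 = 714417/106 + (1593338706719/351492101389)*(1/1338649) = 714417/106 + 1593338706719/470524550032283461 = 336150737629307756269451/49875602303422046866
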